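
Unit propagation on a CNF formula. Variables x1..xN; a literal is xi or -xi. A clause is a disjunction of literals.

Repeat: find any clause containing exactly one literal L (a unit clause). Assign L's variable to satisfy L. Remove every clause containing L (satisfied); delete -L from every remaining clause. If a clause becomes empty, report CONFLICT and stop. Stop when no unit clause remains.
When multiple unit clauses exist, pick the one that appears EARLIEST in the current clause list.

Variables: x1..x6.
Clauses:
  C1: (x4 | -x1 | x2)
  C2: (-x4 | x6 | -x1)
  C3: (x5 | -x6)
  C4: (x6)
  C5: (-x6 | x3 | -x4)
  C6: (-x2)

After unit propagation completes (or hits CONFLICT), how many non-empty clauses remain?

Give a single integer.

unit clause [6] forces x6=T; simplify:
  drop -6 from [5, -6] -> [5]
  drop -6 from [-6, 3, -4] -> [3, -4]
  satisfied 2 clause(s); 4 remain; assigned so far: [6]
unit clause [5] forces x5=T; simplify:
  satisfied 1 clause(s); 3 remain; assigned so far: [5, 6]
unit clause [-2] forces x2=F; simplify:
  drop 2 from [4, -1, 2] -> [4, -1]
  satisfied 1 clause(s); 2 remain; assigned so far: [2, 5, 6]

Answer: 2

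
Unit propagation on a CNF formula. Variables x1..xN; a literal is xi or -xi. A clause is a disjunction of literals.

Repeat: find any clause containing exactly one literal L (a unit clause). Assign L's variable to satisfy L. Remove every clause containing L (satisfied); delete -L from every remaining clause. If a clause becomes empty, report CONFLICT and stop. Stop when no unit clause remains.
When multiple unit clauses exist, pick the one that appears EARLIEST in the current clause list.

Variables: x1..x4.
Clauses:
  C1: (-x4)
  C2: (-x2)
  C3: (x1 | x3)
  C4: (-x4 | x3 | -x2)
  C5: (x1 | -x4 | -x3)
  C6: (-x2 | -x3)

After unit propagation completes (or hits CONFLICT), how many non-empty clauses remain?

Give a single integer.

Answer: 1

Derivation:
unit clause [-4] forces x4=F; simplify:
  satisfied 3 clause(s); 3 remain; assigned so far: [4]
unit clause [-2] forces x2=F; simplify:
  satisfied 2 clause(s); 1 remain; assigned so far: [2, 4]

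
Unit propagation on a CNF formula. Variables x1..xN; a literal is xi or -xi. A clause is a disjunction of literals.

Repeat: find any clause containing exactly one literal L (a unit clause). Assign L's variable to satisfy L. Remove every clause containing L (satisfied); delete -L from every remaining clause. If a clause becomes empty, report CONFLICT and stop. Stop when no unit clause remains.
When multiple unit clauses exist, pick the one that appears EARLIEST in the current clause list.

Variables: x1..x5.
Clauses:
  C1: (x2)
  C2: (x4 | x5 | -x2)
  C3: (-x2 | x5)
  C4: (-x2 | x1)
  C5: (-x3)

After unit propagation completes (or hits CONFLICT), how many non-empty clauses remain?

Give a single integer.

unit clause [2] forces x2=T; simplify:
  drop -2 from [4, 5, -2] -> [4, 5]
  drop -2 from [-2, 5] -> [5]
  drop -2 from [-2, 1] -> [1]
  satisfied 1 clause(s); 4 remain; assigned so far: [2]
unit clause [5] forces x5=T; simplify:
  satisfied 2 clause(s); 2 remain; assigned so far: [2, 5]
unit clause [1] forces x1=T; simplify:
  satisfied 1 clause(s); 1 remain; assigned so far: [1, 2, 5]
unit clause [-3] forces x3=F; simplify:
  satisfied 1 clause(s); 0 remain; assigned so far: [1, 2, 3, 5]

Answer: 0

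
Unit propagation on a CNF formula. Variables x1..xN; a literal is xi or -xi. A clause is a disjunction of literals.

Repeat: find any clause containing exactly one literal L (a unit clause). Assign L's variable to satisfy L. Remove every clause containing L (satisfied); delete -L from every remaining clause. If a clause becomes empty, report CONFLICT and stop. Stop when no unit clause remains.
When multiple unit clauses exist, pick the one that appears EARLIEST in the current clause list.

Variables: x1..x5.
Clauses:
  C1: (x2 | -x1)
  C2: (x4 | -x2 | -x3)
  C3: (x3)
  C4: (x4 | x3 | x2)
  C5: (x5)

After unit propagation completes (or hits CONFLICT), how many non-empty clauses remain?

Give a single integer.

Answer: 2

Derivation:
unit clause [3] forces x3=T; simplify:
  drop -3 from [4, -2, -3] -> [4, -2]
  satisfied 2 clause(s); 3 remain; assigned so far: [3]
unit clause [5] forces x5=T; simplify:
  satisfied 1 clause(s); 2 remain; assigned so far: [3, 5]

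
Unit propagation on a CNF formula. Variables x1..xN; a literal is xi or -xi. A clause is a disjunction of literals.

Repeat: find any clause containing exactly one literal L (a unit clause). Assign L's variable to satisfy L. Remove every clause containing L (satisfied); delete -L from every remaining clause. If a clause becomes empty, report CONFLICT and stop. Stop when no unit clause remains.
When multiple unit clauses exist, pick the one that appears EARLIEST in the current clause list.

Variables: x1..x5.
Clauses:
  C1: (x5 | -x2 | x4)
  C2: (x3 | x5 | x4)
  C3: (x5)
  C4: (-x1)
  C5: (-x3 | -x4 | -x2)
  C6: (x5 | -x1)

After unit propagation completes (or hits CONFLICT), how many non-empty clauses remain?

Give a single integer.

Answer: 1

Derivation:
unit clause [5] forces x5=T; simplify:
  satisfied 4 clause(s); 2 remain; assigned so far: [5]
unit clause [-1] forces x1=F; simplify:
  satisfied 1 clause(s); 1 remain; assigned so far: [1, 5]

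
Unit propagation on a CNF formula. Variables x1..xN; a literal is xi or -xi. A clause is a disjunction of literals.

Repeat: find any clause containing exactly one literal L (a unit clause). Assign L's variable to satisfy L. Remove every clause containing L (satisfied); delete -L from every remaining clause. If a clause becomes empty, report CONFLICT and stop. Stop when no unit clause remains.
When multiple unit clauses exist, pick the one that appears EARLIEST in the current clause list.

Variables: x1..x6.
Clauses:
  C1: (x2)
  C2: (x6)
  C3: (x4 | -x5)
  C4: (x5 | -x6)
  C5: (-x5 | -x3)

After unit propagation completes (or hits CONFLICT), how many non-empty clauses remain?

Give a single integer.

unit clause [2] forces x2=T; simplify:
  satisfied 1 clause(s); 4 remain; assigned so far: [2]
unit clause [6] forces x6=T; simplify:
  drop -6 from [5, -6] -> [5]
  satisfied 1 clause(s); 3 remain; assigned so far: [2, 6]
unit clause [5] forces x5=T; simplify:
  drop -5 from [4, -5] -> [4]
  drop -5 from [-5, -3] -> [-3]
  satisfied 1 clause(s); 2 remain; assigned so far: [2, 5, 6]
unit clause [4] forces x4=T; simplify:
  satisfied 1 clause(s); 1 remain; assigned so far: [2, 4, 5, 6]
unit clause [-3] forces x3=F; simplify:
  satisfied 1 clause(s); 0 remain; assigned so far: [2, 3, 4, 5, 6]

Answer: 0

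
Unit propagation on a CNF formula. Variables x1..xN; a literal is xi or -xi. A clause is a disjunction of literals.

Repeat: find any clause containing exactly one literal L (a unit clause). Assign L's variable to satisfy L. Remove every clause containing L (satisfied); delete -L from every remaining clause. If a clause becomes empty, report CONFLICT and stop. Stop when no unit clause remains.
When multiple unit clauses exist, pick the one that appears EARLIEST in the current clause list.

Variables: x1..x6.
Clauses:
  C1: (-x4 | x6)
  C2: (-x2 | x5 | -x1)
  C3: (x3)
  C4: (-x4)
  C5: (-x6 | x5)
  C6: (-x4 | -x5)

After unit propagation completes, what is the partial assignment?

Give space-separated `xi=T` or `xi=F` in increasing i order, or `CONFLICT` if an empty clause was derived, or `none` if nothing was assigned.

unit clause [3] forces x3=T; simplify:
  satisfied 1 clause(s); 5 remain; assigned so far: [3]
unit clause [-4] forces x4=F; simplify:
  satisfied 3 clause(s); 2 remain; assigned so far: [3, 4]

Answer: x3=T x4=F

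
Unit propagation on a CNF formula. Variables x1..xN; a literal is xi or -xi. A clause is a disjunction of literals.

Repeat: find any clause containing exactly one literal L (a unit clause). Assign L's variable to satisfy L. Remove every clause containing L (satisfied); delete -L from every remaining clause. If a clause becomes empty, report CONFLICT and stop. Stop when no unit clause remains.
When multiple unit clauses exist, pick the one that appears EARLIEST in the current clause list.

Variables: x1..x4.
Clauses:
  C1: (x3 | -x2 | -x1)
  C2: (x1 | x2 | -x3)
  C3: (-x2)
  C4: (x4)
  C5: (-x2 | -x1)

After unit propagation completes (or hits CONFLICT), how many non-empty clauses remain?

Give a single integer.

unit clause [-2] forces x2=F; simplify:
  drop 2 from [1, 2, -3] -> [1, -3]
  satisfied 3 clause(s); 2 remain; assigned so far: [2]
unit clause [4] forces x4=T; simplify:
  satisfied 1 clause(s); 1 remain; assigned so far: [2, 4]

Answer: 1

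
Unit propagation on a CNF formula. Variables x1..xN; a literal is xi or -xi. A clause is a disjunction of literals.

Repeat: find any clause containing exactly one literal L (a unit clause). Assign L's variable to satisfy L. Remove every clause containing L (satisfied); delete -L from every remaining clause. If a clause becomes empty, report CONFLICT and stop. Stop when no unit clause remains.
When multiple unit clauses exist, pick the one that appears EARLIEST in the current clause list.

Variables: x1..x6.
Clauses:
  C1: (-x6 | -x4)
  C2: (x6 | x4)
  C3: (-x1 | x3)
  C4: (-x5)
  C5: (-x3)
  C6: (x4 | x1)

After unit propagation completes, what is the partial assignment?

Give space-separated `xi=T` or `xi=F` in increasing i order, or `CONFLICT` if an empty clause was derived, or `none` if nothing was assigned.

Answer: x1=F x3=F x4=T x5=F x6=F

Derivation:
unit clause [-5] forces x5=F; simplify:
  satisfied 1 clause(s); 5 remain; assigned so far: [5]
unit clause [-3] forces x3=F; simplify:
  drop 3 from [-1, 3] -> [-1]
  satisfied 1 clause(s); 4 remain; assigned so far: [3, 5]
unit clause [-1] forces x1=F; simplify:
  drop 1 from [4, 1] -> [4]
  satisfied 1 clause(s); 3 remain; assigned so far: [1, 3, 5]
unit clause [4] forces x4=T; simplify:
  drop -4 from [-6, -4] -> [-6]
  satisfied 2 clause(s); 1 remain; assigned so far: [1, 3, 4, 5]
unit clause [-6] forces x6=F; simplify:
  satisfied 1 clause(s); 0 remain; assigned so far: [1, 3, 4, 5, 6]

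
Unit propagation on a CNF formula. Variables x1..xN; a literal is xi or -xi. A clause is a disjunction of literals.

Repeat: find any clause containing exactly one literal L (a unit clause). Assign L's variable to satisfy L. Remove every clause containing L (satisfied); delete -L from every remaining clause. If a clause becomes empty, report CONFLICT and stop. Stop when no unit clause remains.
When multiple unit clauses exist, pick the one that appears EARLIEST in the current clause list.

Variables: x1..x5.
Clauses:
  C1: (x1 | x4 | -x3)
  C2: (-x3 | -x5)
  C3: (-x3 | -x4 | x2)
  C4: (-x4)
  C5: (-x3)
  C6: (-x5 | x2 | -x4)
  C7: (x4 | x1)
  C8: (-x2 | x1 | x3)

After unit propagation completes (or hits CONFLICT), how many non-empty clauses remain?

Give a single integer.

Answer: 0

Derivation:
unit clause [-4] forces x4=F; simplify:
  drop 4 from [1, 4, -3] -> [1, -3]
  drop 4 from [4, 1] -> [1]
  satisfied 3 clause(s); 5 remain; assigned so far: [4]
unit clause [-3] forces x3=F; simplify:
  drop 3 from [-2, 1, 3] -> [-2, 1]
  satisfied 3 clause(s); 2 remain; assigned so far: [3, 4]
unit clause [1] forces x1=T; simplify:
  satisfied 2 clause(s); 0 remain; assigned so far: [1, 3, 4]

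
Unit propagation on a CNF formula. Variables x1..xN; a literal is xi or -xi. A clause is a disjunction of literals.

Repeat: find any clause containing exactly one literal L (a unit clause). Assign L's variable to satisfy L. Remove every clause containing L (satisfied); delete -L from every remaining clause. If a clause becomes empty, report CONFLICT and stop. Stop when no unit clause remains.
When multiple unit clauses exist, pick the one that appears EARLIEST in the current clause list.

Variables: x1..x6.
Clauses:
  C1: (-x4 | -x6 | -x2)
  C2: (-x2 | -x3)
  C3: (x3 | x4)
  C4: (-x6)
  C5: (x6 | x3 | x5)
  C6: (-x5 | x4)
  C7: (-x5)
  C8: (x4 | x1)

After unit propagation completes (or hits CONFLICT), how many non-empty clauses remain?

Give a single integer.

Answer: 1

Derivation:
unit clause [-6] forces x6=F; simplify:
  drop 6 from [6, 3, 5] -> [3, 5]
  satisfied 2 clause(s); 6 remain; assigned so far: [6]
unit clause [-5] forces x5=F; simplify:
  drop 5 from [3, 5] -> [3]
  satisfied 2 clause(s); 4 remain; assigned so far: [5, 6]
unit clause [3] forces x3=T; simplify:
  drop -3 from [-2, -3] -> [-2]
  satisfied 2 clause(s); 2 remain; assigned so far: [3, 5, 6]
unit clause [-2] forces x2=F; simplify:
  satisfied 1 clause(s); 1 remain; assigned so far: [2, 3, 5, 6]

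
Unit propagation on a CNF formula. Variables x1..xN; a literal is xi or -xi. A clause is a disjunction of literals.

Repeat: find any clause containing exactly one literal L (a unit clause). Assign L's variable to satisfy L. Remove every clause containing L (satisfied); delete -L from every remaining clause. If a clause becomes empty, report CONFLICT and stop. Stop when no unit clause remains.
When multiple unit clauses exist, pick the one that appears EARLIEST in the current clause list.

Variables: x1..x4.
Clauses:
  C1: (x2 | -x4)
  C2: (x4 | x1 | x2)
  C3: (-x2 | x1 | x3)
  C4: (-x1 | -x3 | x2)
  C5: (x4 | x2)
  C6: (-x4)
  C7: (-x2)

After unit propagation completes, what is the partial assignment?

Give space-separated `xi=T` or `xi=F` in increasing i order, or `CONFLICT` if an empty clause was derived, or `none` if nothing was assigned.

Answer: CONFLICT

Derivation:
unit clause [-4] forces x4=F; simplify:
  drop 4 from [4, 1, 2] -> [1, 2]
  drop 4 from [4, 2] -> [2]
  satisfied 2 clause(s); 5 remain; assigned so far: [4]
unit clause [2] forces x2=T; simplify:
  drop -2 from [-2, 1, 3] -> [1, 3]
  drop -2 from [-2] -> [] (empty!)
  satisfied 3 clause(s); 2 remain; assigned so far: [2, 4]
CONFLICT (empty clause)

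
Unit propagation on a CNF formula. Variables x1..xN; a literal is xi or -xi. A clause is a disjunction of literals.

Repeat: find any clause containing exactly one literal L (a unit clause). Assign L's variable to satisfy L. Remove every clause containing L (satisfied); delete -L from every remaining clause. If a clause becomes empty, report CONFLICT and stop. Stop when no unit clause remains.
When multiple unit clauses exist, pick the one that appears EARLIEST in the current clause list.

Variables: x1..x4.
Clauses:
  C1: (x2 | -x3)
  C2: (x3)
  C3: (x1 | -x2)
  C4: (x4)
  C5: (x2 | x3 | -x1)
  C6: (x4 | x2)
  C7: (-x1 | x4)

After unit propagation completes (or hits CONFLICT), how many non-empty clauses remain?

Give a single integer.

Answer: 0

Derivation:
unit clause [3] forces x3=T; simplify:
  drop -3 from [2, -3] -> [2]
  satisfied 2 clause(s); 5 remain; assigned so far: [3]
unit clause [2] forces x2=T; simplify:
  drop -2 from [1, -2] -> [1]
  satisfied 2 clause(s); 3 remain; assigned so far: [2, 3]
unit clause [1] forces x1=T; simplify:
  drop -1 from [-1, 4] -> [4]
  satisfied 1 clause(s); 2 remain; assigned so far: [1, 2, 3]
unit clause [4] forces x4=T; simplify:
  satisfied 2 clause(s); 0 remain; assigned so far: [1, 2, 3, 4]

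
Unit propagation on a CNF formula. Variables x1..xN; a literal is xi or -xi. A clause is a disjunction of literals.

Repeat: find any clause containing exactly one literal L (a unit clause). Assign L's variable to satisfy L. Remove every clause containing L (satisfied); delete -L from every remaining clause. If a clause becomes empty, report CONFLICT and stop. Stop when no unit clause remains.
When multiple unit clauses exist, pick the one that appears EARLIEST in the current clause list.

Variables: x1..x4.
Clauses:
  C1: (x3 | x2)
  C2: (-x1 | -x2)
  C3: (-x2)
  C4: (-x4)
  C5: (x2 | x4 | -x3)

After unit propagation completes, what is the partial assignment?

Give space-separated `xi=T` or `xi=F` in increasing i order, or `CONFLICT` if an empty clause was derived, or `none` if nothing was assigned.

unit clause [-2] forces x2=F; simplify:
  drop 2 from [3, 2] -> [3]
  drop 2 from [2, 4, -3] -> [4, -3]
  satisfied 2 clause(s); 3 remain; assigned so far: [2]
unit clause [3] forces x3=T; simplify:
  drop -3 from [4, -3] -> [4]
  satisfied 1 clause(s); 2 remain; assigned so far: [2, 3]
unit clause [-4] forces x4=F; simplify:
  drop 4 from [4] -> [] (empty!)
  satisfied 1 clause(s); 1 remain; assigned so far: [2, 3, 4]
CONFLICT (empty clause)

Answer: CONFLICT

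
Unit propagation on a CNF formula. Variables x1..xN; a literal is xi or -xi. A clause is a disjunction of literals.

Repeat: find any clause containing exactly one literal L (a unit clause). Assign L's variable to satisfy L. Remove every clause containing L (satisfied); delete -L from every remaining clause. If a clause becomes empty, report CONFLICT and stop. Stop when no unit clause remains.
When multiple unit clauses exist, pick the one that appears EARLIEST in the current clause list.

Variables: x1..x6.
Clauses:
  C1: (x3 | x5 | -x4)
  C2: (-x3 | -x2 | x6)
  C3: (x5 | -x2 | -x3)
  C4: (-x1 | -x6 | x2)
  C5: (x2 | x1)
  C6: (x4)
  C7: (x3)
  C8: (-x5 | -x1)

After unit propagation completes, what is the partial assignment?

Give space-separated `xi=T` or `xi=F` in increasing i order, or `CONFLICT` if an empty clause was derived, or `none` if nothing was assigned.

unit clause [4] forces x4=T; simplify:
  drop -4 from [3, 5, -4] -> [3, 5]
  satisfied 1 clause(s); 7 remain; assigned so far: [4]
unit clause [3] forces x3=T; simplify:
  drop -3 from [-3, -2, 6] -> [-2, 6]
  drop -3 from [5, -2, -3] -> [5, -2]
  satisfied 2 clause(s); 5 remain; assigned so far: [3, 4]

Answer: x3=T x4=T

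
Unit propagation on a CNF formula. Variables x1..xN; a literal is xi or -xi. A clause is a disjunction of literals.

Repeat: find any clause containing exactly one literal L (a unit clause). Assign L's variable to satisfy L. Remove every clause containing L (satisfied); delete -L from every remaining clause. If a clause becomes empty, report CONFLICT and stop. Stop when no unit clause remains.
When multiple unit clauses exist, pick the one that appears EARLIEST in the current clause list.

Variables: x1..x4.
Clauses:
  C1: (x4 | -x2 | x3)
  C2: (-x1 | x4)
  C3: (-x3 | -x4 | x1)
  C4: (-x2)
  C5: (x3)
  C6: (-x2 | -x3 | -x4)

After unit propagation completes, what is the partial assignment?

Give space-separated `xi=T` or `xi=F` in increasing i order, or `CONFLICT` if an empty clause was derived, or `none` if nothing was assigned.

unit clause [-2] forces x2=F; simplify:
  satisfied 3 clause(s); 3 remain; assigned so far: [2]
unit clause [3] forces x3=T; simplify:
  drop -3 from [-3, -4, 1] -> [-4, 1]
  satisfied 1 clause(s); 2 remain; assigned so far: [2, 3]

Answer: x2=F x3=T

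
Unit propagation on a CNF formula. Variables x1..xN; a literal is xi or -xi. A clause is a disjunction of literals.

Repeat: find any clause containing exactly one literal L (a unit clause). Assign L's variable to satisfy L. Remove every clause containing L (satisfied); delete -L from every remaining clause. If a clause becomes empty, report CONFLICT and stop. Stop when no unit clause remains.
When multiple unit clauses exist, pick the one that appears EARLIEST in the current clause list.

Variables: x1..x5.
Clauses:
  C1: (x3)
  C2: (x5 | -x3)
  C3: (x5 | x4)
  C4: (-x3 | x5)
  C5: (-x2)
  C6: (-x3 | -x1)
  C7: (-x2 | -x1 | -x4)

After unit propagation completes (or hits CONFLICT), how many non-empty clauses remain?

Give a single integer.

Answer: 0

Derivation:
unit clause [3] forces x3=T; simplify:
  drop -3 from [5, -3] -> [5]
  drop -3 from [-3, 5] -> [5]
  drop -3 from [-3, -1] -> [-1]
  satisfied 1 clause(s); 6 remain; assigned so far: [3]
unit clause [5] forces x5=T; simplify:
  satisfied 3 clause(s); 3 remain; assigned so far: [3, 5]
unit clause [-2] forces x2=F; simplify:
  satisfied 2 clause(s); 1 remain; assigned so far: [2, 3, 5]
unit clause [-1] forces x1=F; simplify:
  satisfied 1 clause(s); 0 remain; assigned so far: [1, 2, 3, 5]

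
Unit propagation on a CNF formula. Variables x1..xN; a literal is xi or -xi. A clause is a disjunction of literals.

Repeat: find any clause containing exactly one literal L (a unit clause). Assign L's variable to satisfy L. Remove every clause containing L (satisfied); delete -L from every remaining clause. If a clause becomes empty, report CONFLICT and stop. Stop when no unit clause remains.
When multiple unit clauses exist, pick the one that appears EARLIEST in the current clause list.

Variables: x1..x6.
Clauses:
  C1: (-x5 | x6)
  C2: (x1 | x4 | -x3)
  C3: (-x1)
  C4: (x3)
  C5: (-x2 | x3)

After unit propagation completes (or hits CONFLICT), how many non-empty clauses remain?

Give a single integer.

unit clause [-1] forces x1=F; simplify:
  drop 1 from [1, 4, -3] -> [4, -3]
  satisfied 1 clause(s); 4 remain; assigned so far: [1]
unit clause [3] forces x3=T; simplify:
  drop -3 from [4, -3] -> [4]
  satisfied 2 clause(s); 2 remain; assigned so far: [1, 3]
unit clause [4] forces x4=T; simplify:
  satisfied 1 clause(s); 1 remain; assigned so far: [1, 3, 4]

Answer: 1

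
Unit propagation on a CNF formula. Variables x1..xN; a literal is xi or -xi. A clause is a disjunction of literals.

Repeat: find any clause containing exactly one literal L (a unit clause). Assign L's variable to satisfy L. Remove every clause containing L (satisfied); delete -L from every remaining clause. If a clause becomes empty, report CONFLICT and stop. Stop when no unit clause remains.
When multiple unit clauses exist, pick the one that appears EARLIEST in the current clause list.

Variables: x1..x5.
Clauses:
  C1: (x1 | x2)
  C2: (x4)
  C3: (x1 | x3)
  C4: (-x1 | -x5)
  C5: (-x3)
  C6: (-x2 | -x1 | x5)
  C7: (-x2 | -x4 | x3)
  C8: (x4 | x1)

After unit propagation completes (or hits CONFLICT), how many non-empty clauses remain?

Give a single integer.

Answer: 0

Derivation:
unit clause [4] forces x4=T; simplify:
  drop -4 from [-2, -4, 3] -> [-2, 3]
  satisfied 2 clause(s); 6 remain; assigned so far: [4]
unit clause [-3] forces x3=F; simplify:
  drop 3 from [1, 3] -> [1]
  drop 3 from [-2, 3] -> [-2]
  satisfied 1 clause(s); 5 remain; assigned so far: [3, 4]
unit clause [1] forces x1=T; simplify:
  drop -1 from [-1, -5] -> [-5]
  drop -1 from [-2, -1, 5] -> [-2, 5]
  satisfied 2 clause(s); 3 remain; assigned so far: [1, 3, 4]
unit clause [-5] forces x5=F; simplify:
  drop 5 from [-2, 5] -> [-2]
  satisfied 1 clause(s); 2 remain; assigned so far: [1, 3, 4, 5]
unit clause [-2] forces x2=F; simplify:
  satisfied 2 clause(s); 0 remain; assigned so far: [1, 2, 3, 4, 5]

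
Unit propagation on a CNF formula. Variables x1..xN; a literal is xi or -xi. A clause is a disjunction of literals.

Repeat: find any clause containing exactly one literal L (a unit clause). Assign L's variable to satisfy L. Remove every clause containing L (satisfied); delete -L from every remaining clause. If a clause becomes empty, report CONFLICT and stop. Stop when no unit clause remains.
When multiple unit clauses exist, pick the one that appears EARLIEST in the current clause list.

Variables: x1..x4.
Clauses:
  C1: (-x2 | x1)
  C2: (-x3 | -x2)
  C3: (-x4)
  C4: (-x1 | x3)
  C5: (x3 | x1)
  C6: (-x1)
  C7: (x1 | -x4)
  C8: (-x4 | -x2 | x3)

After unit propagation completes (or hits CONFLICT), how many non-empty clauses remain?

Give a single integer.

unit clause [-4] forces x4=F; simplify:
  satisfied 3 clause(s); 5 remain; assigned so far: [4]
unit clause [-1] forces x1=F; simplify:
  drop 1 from [-2, 1] -> [-2]
  drop 1 from [3, 1] -> [3]
  satisfied 2 clause(s); 3 remain; assigned so far: [1, 4]
unit clause [-2] forces x2=F; simplify:
  satisfied 2 clause(s); 1 remain; assigned so far: [1, 2, 4]
unit clause [3] forces x3=T; simplify:
  satisfied 1 clause(s); 0 remain; assigned so far: [1, 2, 3, 4]

Answer: 0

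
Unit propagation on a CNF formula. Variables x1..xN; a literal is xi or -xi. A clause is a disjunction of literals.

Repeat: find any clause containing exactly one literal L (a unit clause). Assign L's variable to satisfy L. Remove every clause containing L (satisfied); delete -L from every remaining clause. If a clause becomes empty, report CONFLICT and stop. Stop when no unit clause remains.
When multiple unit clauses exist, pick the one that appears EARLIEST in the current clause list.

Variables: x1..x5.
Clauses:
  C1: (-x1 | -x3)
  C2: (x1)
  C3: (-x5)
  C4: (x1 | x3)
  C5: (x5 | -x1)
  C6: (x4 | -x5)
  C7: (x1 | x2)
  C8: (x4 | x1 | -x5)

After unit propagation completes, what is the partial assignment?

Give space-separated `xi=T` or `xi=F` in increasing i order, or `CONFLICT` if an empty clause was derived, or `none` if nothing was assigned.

unit clause [1] forces x1=T; simplify:
  drop -1 from [-1, -3] -> [-3]
  drop -1 from [5, -1] -> [5]
  satisfied 4 clause(s); 4 remain; assigned so far: [1]
unit clause [-3] forces x3=F; simplify:
  satisfied 1 clause(s); 3 remain; assigned so far: [1, 3]
unit clause [-5] forces x5=F; simplify:
  drop 5 from [5] -> [] (empty!)
  satisfied 2 clause(s); 1 remain; assigned so far: [1, 3, 5]
CONFLICT (empty clause)

Answer: CONFLICT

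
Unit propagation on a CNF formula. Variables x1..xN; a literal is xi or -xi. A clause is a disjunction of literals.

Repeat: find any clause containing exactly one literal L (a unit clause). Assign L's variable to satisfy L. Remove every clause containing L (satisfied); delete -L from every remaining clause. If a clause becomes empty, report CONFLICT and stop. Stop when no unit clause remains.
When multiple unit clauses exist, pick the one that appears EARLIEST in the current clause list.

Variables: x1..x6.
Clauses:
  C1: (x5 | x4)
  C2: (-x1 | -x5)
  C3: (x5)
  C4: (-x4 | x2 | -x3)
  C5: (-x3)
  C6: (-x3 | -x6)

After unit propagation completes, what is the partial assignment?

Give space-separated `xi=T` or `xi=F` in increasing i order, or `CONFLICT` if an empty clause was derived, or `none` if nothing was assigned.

Answer: x1=F x3=F x5=T

Derivation:
unit clause [5] forces x5=T; simplify:
  drop -5 from [-1, -5] -> [-1]
  satisfied 2 clause(s); 4 remain; assigned so far: [5]
unit clause [-1] forces x1=F; simplify:
  satisfied 1 clause(s); 3 remain; assigned so far: [1, 5]
unit clause [-3] forces x3=F; simplify:
  satisfied 3 clause(s); 0 remain; assigned so far: [1, 3, 5]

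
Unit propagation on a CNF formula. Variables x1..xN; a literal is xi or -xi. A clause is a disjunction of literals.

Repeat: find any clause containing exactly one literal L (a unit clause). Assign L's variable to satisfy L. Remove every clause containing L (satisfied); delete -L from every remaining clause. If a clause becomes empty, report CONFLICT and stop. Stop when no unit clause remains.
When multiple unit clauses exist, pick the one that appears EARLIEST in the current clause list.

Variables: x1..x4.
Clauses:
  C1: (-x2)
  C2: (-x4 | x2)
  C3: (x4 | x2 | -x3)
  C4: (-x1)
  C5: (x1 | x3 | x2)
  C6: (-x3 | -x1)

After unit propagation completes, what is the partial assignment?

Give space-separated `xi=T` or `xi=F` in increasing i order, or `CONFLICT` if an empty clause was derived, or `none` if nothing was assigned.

unit clause [-2] forces x2=F; simplify:
  drop 2 from [-4, 2] -> [-4]
  drop 2 from [4, 2, -3] -> [4, -3]
  drop 2 from [1, 3, 2] -> [1, 3]
  satisfied 1 clause(s); 5 remain; assigned so far: [2]
unit clause [-4] forces x4=F; simplify:
  drop 4 from [4, -3] -> [-3]
  satisfied 1 clause(s); 4 remain; assigned so far: [2, 4]
unit clause [-3] forces x3=F; simplify:
  drop 3 from [1, 3] -> [1]
  satisfied 2 clause(s); 2 remain; assigned so far: [2, 3, 4]
unit clause [-1] forces x1=F; simplify:
  drop 1 from [1] -> [] (empty!)
  satisfied 1 clause(s); 1 remain; assigned so far: [1, 2, 3, 4]
CONFLICT (empty clause)

Answer: CONFLICT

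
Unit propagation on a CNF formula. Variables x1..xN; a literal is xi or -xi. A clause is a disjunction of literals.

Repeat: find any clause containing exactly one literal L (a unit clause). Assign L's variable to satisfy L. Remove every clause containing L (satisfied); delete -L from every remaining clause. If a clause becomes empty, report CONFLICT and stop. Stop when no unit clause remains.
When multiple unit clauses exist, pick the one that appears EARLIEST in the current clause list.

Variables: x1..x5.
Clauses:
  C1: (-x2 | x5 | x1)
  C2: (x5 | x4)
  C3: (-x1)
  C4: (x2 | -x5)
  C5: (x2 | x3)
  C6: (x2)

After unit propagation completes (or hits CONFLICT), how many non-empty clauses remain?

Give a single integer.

Answer: 0

Derivation:
unit clause [-1] forces x1=F; simplify:
  drop 1 from [-2, 5, 1] -> [-2, 5]
  satisfied 1 clause(s); 5 remain; assigned so far: [1]
unit clause [2] forces x2=T; simplify:
  drop -2 from [-2, 5] -> [5]
  satisfied 3 clause(s); 2 remain; assigned so far: [1, 2]
unit clause [5] forces x5=T; simplify:
  satisfied 2 clause(s); 0 remain; assigned so far: [1, 2, 5]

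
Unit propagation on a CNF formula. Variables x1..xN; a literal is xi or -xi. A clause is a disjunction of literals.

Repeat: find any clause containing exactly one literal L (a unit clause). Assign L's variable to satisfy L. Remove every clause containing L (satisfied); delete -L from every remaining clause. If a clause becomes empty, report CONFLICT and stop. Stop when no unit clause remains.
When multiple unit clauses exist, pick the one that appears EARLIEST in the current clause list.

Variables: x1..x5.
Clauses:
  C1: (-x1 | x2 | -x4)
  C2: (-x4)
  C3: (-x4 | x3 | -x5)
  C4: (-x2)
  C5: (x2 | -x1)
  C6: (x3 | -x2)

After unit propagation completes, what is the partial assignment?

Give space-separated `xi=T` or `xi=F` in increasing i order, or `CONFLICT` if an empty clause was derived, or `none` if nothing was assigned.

unit clause [-4] forces x4=F; simplify:
  satisfied 3 clause(s); 3 remain; assigned so far: [4]
unit clause [-2] forces x2=F; simplify:
  drop 2 from [2, -1] -> [-1]
  satisfied 2 clause(s); 1 remain; assigned so far: [2, 4]
unit clause [-1] forces x1=F; simplify:
  satisfied 1 clause(s); 0 remain; assigned so far: [1, 2, 4]

Answer: x1=F x2=F x4=F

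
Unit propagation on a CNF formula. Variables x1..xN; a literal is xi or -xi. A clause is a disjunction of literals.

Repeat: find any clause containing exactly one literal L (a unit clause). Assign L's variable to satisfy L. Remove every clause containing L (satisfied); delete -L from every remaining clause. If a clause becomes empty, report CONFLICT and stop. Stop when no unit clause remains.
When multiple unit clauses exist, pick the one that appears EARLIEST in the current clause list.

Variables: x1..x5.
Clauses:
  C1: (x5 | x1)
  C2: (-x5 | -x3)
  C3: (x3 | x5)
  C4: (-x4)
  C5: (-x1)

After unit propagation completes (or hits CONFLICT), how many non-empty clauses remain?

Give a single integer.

Answer: 0

Derivation:
unit clause [-4] forces x4=F; simplify:
  satisfied 1 clause(s); 4 remain; assigned so far: [4]
unit clause [-1] forces x1=F; simplify:
  drop 1 from [5, 1] -> [5]
  satisfied 1 clause(s); 3 remain; assigned so far: [1, 4]
unit clause [5] forces x5=T; simplify:
  drop -5 from [-5, -3] -> [-3]
  satisfied 2 clause(s); 1 remain; assigned so far: [1, 4, 5]
unit clause [-3] forces x3=F; simplify:
  satisfied 1 clause(s); 0 remain; assigned so far: [1, 3, 4, 5]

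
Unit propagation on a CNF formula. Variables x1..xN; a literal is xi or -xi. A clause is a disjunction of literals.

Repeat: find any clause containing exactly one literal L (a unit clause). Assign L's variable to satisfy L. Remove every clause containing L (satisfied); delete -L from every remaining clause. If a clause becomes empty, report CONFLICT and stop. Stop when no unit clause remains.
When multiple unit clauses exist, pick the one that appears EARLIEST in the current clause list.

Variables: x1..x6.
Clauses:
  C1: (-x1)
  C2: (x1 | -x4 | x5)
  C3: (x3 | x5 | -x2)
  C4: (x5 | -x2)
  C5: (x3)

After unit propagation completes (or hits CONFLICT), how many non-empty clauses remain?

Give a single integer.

unit clause [-1] forces x1=F; simplify:
  drop 1 from [1, -4, 5] -> [-4, 5]
  satisfied 1 clause(s); 4 remain; assigned so far: [1]
unit clause [3] forces x3=T; simplify:
  satisfied 2 clause(s); 2 remain; assigned so far: [1, 3]

Answer: 2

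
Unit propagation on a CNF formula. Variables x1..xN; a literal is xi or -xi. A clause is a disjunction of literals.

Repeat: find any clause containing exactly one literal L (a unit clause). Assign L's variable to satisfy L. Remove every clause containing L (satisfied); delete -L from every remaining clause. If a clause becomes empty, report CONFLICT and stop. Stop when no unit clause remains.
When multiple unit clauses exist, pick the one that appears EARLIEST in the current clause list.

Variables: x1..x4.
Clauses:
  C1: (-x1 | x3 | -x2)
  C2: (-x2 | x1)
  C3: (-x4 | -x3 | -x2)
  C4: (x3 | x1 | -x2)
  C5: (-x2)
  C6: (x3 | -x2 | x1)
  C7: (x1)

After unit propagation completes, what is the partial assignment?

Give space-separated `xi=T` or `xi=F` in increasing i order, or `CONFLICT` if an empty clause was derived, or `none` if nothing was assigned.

unit clause [-2] forces x2=F; simplify:
  satisfied 6 clause(s); 1 remain; assigned so far: [2]
unit clause [1] forces x1=T; simplify:
  satisfied 1 clause(s); 0 remain; assigned so far: [1, 2]

Answer: x1=T x2=F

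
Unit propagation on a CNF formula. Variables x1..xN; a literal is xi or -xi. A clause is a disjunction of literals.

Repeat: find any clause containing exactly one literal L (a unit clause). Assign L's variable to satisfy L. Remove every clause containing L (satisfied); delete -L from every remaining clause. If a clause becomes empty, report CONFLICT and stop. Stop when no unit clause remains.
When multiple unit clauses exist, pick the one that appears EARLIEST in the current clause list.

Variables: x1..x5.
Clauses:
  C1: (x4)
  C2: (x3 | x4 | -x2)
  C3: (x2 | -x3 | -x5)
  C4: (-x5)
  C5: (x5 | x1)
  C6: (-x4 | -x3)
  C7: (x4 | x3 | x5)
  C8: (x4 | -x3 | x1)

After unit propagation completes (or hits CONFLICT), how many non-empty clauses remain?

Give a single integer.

unit clause [4] forces x4=T; simplify:
  drop -4 from [-4, -3] -> [-3]
  satisfied 4 clause(s); 4 remain; assigned so far: [4]
unit clause [-5] forces x5=F; simplify:
  drop 5 from [5, 1] -> [1]
  satisfied 2 clause(s); 2 remain; assigned so far: [4, 5]
unit clause [1] forces x1=T; simplify:
  satisfied 1 clause(s); 1 remain; assigned so far: [1, 4, 5]
unit clause [-3] forces x3=F; simplify:
  satisfied 1 clause(s); 0 remain; assigned so far: [1, 3, 4, 5]

Answer: 0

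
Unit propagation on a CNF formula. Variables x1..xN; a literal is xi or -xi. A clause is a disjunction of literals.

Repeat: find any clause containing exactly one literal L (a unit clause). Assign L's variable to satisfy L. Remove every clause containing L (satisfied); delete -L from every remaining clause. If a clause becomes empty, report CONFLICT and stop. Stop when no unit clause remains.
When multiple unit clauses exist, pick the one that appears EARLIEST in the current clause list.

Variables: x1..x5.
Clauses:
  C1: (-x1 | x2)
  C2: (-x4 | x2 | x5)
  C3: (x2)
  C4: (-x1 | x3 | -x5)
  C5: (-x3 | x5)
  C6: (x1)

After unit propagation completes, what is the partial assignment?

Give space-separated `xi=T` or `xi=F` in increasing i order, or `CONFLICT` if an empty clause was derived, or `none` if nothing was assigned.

unit clause [2] forces x2=T; simplify:
  satisfied 3 clause(s); 3 remain; assigned so far: [2]
unit clause [1] forces x1=T; simplify:
  drop -1 from [-1, 3, -5] -> [3, -5]
  satisfied 1 clause(s); 2 remain; assigned so far: [1, 2]

Answer: x1=T x2=T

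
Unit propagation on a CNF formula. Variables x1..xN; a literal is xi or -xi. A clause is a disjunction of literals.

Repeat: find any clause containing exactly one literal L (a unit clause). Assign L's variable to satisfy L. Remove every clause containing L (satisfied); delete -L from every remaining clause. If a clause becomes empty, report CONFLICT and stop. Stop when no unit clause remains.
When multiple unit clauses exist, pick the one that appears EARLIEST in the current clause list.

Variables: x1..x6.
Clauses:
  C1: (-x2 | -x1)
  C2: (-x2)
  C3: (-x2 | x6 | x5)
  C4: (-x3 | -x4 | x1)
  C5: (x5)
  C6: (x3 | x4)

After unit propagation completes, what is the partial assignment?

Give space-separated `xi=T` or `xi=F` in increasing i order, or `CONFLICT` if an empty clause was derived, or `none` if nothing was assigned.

Answer: x2=F x5=T

Derivation:
unit clause [-2] forces x2=F; simplify:
  satisfied 3 clause(s); 3 remain; assigned so far: [2]
unit clause [5] forces x5=T; simplify:
  satisfied 1 clause(s); 2 remain; assigned so far: [2, 5]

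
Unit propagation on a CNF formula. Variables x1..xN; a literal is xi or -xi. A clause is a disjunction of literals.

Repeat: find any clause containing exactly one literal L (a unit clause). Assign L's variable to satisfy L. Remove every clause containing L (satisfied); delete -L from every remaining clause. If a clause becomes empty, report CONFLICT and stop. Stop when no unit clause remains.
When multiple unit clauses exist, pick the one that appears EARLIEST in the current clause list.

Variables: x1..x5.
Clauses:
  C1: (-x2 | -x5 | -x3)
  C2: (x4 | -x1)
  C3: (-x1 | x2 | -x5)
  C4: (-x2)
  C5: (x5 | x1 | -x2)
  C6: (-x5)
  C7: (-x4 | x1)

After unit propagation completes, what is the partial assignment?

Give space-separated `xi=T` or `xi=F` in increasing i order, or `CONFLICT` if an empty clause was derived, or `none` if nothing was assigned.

Answer: x2=F x5=F

Derivation:
unit clause [-2] forces x2=F; simplify:
  drop 2 from [-1, 2, -5] -> [-1, -5]
  satisfied 3 clause(s); 4 remain; assigned so far: [2]
unit clause [-5] forces x5=F; simplify:
  satisfied 2 clause(s); 2 remain; assigned so far: [2, 5]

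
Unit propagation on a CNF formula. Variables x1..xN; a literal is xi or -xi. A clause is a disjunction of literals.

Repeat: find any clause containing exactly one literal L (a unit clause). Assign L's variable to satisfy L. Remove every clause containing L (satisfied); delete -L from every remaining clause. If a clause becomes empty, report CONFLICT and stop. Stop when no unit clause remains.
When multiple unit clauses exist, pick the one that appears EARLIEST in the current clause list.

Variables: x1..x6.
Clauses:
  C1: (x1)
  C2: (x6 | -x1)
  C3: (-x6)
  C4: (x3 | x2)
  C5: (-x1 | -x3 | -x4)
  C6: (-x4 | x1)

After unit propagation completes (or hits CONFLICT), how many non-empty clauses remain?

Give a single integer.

unit clause [1] forces x1=T; simplify:
  drop -1 from [6, -1] -> [6]
  drop -1 from [-1, -3, -4] -> [-3, -4]
  satisfied 2 clause(s); 4 remain; assigned so far: [1]
unit clause [6] forces x6=T; simplify:
  drop -6 from [-6] -> [] (empty!)
  satisfied 1 clause(s); 3 remain; assigned so far: [1, 6]
CONFLICT (empty clause)

Answer: 2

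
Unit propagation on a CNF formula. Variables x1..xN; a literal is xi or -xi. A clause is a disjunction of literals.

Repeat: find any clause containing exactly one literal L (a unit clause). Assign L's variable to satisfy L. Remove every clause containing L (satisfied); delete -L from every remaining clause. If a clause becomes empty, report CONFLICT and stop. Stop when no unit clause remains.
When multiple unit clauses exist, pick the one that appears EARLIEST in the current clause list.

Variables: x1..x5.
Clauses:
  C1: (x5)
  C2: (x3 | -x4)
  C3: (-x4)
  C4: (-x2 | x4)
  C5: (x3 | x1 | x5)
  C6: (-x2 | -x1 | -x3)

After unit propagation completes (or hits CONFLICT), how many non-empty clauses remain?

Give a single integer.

unit clause [5] forces x5=T; simplify:
  satisfied 2 clause(s); 4 remain; assigned so far: [5]
unit clause [-4] forces x4=F; simplify:
  drop 4 from [-2, 4] -> [-2]
  satisfied 2 clause(s); 2 remain; assigned so far: [4, 5]
unit clause [-2] forces x2=F; simplify:
  satisfied 2 clause(s); 0 remain; assigned so far: [2, 4, 5]

Answer: 0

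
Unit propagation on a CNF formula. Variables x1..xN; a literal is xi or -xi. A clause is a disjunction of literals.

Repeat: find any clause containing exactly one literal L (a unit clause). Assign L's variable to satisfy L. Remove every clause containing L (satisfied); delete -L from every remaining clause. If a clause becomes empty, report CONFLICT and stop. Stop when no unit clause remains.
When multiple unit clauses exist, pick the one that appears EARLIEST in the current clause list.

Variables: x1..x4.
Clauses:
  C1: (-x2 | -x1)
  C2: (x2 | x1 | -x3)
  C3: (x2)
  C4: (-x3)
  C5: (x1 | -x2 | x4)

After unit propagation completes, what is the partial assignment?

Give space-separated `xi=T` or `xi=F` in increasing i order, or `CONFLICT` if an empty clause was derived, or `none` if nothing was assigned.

Answer: x1=F x2=T x3=F x4=T

Derivation:
unit clause [2] forces x2=T; simplify:
  drop -2 from [-2, -1] -> [-1]
  drop -2 from [1, -2, 4] -> [1, 4]
  satisfied 2 clause(s); 3 remain; assigned so far: [2]
unit clause [-1] forces x1=F; simplify:
  drop 1 from [1, 4] -> [4]
  satisfied 1 clause(s); 2 remain; assigned so far: [1, 2]
unit clause [-3] forces x3=F; simplify:
  satisfied 1 clause(s); 1 remain; assigned so far: [1, 2, 3]
unit clause [4] forces x4=T; simplify:
  satisfied 1 clause(s); 0 remain; assigned so far: [1, 2, 3, 4]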